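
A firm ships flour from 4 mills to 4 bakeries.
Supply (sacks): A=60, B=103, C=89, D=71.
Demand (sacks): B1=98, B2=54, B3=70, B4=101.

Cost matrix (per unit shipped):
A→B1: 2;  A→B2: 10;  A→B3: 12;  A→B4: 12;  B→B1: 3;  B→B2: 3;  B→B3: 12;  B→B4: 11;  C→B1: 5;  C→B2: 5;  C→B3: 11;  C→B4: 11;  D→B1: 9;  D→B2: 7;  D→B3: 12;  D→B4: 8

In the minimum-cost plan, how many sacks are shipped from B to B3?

The minimum-cost plan:
  A–B1: 60 × 2 = 120
  B–B1: 38 × 3 = 114
  B–B2: 54 × 3 = 162
  B–B4: 11 × 11 = 121
  C–B3: 70 × 11 = 770
  C–B4: 19 × 11 = 209
  D–B4: 71 × 8 = 568
Total cost = 2064.
The route B→B3 is not used.

0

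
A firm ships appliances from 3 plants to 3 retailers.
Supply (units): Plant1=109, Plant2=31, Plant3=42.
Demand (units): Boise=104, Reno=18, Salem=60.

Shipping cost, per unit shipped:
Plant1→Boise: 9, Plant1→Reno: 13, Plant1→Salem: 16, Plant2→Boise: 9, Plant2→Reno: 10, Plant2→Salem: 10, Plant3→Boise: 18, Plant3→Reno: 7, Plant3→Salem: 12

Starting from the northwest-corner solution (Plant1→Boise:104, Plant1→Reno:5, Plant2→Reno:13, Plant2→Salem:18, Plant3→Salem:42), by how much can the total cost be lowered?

Current plan cost = 104·9 + 5·13 + 13·10 + 18·10 + 42·12 = 1815.
Optimal plan:
  Plant1→Boise: 104 × 9 = 936
  Plant1→Salem: 5 × 16 = 80
  Plant2→Salem: 31 × 10 = 310
  Plant3→Reno: 18 × 7 = 126
  Plant3→Salem: 24 × 12 = 288
Optimal cost = 1740.
Saving = 1815 − 1740 = 75.

75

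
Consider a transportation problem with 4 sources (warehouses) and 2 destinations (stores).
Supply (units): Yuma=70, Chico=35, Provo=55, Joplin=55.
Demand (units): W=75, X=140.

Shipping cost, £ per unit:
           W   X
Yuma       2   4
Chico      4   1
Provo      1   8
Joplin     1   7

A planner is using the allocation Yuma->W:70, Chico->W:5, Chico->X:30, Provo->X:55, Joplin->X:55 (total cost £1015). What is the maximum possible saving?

380

Current plan cost = 70·2 + 5·4 + 30·1 + 55·8 + 55·7 = £1015.
Optimal plan:
  Yuma->X: 70 × £4 = £280
  Chico->X: 35 × £1 = £35
  Provo->W: 55 × £1 = £55
  Joplin->W: 20 × £1 = £20
  Joplin->X: 35 × £7 = £245
Optimal cost = £635.
Saving = 1015 − 635 = £380.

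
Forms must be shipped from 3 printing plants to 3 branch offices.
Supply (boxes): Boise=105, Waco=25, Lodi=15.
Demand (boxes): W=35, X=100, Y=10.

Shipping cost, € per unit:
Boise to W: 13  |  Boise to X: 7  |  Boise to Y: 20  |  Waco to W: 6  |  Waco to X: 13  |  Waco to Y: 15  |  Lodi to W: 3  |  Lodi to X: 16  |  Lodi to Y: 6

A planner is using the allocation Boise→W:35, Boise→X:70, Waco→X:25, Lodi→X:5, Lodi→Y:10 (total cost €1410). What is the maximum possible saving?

Current plan cost = 35·13 + 70·7 + 25·13 + 5·16 + 10·6 = €1410.
Optimal plan:
  Boise to W: 5 boxes
  Boise to X: 100 boxes
  Waco to W: 25 boxes
  Lodi to W: 5 boxes
  Lodi to Y: 10 boxes
Optimal cost = €990.
Saving = 1410 − 990 = €420.

420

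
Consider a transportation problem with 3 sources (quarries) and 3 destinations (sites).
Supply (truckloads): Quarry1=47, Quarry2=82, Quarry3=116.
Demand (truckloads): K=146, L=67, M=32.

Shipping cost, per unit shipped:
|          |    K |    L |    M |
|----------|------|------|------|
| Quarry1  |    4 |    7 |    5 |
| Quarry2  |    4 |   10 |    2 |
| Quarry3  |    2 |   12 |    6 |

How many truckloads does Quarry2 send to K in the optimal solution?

The minimum-cost plan:
  Quarry1–L: 47 truckloads
  Quarry2–K: 30 truckloads
  Quarry2–L: 20 truckloads
  Quarry2–M: 32 truckloads
  Quarry3–K: 116 truckloads
Total cost = 945.
So Quarry2→K carries 30 truckloads.

30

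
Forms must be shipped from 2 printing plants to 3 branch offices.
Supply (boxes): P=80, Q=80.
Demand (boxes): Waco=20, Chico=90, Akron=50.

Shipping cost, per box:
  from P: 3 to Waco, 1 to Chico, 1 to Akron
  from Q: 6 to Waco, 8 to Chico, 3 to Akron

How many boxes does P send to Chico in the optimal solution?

The minimum-cost plan:
  P–Chico: 80 × 1 = 80
  Q–Waco: 20 × 6 = 120
  Q–Chico: 10 × 8 = 80
  Q–Akron: 50 × 3 = 150
Total cost = 430.
So P→Chico carries 80 boxes.

80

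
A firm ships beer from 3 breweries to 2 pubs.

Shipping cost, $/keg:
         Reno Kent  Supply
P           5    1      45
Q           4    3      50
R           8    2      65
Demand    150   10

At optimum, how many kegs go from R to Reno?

55

The minimum-cost plan:
  P->Reno: 45 × $5 = $225
  Q->Reno: 50 × $4 = $200
  R->Reno: 55 × $8 = $440
  R->Kent: 10 × $2 = $20
Total cost = $885.
So R→Reno carries 55 kegs.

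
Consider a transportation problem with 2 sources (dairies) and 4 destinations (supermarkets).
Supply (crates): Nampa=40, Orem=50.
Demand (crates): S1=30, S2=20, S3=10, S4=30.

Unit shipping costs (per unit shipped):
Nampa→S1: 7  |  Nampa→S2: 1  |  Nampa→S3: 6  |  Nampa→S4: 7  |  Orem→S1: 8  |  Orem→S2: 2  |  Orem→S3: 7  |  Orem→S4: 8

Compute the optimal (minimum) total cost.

550

One minimum-cost allocation:
  Nampa->S1: 30 crates
  Nampa->S2: 10 crates
  Orem->S2: 10 crates
  Orem->S3: 10 crates
  Orem->S4: 30 crates
Total cost = 550.
(Supply check: Nampa ships 40; Orem ships 50.)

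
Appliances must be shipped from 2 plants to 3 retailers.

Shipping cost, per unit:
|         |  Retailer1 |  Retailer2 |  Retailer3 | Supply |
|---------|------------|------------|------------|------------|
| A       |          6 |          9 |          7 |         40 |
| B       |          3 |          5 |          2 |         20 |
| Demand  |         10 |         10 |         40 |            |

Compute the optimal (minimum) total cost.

330

An optimal shipping plan:
  A->Retailer1: 10 × 6 = 60
  A->Retailer2: 10 × 9 = 90
  A->Retailer3: 20 × 7 = 140
  B->Retailer3: 20 × 2 = 40
Total = 60 + 90 + 140 + 40 = 330.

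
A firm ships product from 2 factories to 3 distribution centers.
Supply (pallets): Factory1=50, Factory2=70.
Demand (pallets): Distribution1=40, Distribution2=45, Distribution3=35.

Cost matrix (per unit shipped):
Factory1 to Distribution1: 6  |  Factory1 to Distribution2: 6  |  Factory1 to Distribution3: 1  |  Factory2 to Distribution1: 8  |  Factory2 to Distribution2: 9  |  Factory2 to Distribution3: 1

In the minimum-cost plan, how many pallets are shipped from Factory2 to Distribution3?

Solving gives:
  Factory1->Distribution1: 5 × 6 = 30
  Factory1->Distribution2: 45 × 6 = 270
  Factory2->Distribution1: 35 × 8 = 280
  Factory2->Distribution3: 35 × 1 = 35
Total cost = 615.
So Factory2→Distribution3 carries 35 pallets.

35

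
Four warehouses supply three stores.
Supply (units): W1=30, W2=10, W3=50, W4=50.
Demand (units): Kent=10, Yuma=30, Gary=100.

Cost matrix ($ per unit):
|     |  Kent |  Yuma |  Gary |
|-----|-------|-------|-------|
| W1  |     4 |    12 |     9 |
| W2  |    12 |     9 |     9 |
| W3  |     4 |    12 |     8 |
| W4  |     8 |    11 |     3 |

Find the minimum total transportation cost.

920

A cheapest plan:
  W1→Kent: 10 × $4 = $40
  W1→Yuma: 20 × $12 = $240
  W2→Yuma: 10 × $9 = $90
  W3→Gary: 50 × $8 = $400
  W4→Gary: 50 × $3 = $150
Total = 40 + 240 + 90 + 400 + 150 = $920.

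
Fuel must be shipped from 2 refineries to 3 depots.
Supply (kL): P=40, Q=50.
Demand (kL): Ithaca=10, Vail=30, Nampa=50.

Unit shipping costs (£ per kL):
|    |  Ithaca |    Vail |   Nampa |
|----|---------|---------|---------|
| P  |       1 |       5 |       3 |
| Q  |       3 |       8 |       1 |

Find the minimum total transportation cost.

210

An optimal shipping plan:
  P→Ithaca: 10 × £1 = £10
  P→Vail: 30 × £5 = £150
  Q→Nampa: 50 × £1 = £50
Total = 10 + 150 + 50 = £210.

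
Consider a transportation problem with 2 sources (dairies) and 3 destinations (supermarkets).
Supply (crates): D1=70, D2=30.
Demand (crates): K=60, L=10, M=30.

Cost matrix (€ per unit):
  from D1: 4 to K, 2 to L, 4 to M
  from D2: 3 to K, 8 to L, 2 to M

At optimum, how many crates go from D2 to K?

Solving gives:
  D1→K: 60 × €4 = €240
  D1→L: 10 × €2 = €20
  D2→M: 30 × €2 = €60
Total cost = €320.
The route D2→K is not used.

0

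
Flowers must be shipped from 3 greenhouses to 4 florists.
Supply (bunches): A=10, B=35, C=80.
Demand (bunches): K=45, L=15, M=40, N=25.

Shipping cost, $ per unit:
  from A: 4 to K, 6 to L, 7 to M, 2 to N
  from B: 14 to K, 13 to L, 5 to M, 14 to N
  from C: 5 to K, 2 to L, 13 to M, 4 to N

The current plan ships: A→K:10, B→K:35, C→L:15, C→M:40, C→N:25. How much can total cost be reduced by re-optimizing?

Current plan cost = 10·4 + 35·14 + 15·2 + 40·13 + 25·4 = $1180.
Optimal plan:
  A->M: 5 × $7 = $35
  A->N: 5 × $2 = $10
  B->M: 35 × $5 = $175
  C->K: 45 × $5 = $225
  C->L: 15 × $2 = $30
  C->N: 20 × $4 = $80
Optimal cost = $555.
Saving = 1180 − 555 = $625.

625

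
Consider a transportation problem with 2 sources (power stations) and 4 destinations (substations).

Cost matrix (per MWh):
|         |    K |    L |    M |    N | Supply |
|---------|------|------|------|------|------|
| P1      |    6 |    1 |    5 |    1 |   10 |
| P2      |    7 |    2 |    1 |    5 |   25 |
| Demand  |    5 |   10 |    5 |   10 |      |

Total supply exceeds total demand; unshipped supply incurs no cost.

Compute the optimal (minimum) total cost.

70

Optimal allocation:
  P1→N: 10 MWh
  P2→K: 5 MWh
  P2→L: 10 MWh
  P2→M: 5 MWh
Total cost = 70.
(Supply check: P1 ships 10; P2 ships 20.)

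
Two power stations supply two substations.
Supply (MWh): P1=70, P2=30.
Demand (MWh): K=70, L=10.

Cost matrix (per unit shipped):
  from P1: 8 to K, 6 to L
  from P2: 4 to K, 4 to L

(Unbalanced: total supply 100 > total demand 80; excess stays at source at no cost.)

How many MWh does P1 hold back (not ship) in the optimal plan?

An optimal plan:
  P1 to K: 40 × 8 = 320
  P1 to L: 10 × 6 = 60
  P2 to K: 30 × 4 = 120
Total cost = 500.
P1 ships 50 of its 70, leaving 20.

20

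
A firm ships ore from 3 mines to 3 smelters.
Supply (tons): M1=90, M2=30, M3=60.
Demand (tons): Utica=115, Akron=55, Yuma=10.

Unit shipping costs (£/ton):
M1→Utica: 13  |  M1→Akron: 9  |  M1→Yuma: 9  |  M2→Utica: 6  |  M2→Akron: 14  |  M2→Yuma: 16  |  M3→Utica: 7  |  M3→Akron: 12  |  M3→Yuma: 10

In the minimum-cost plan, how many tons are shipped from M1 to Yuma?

10

Solving gives:
  M1–Utica: 25 × £13 = £325
  M1–Akron: 55 × £9 = £495
  M1–Yuma: 10 × £9 = £90
  M2–Utica: 30 × £6 = £180
  M3–Utica: 60 × £7 = £420
Total cost = £1510.
So M1→Yuma carries 10 tons.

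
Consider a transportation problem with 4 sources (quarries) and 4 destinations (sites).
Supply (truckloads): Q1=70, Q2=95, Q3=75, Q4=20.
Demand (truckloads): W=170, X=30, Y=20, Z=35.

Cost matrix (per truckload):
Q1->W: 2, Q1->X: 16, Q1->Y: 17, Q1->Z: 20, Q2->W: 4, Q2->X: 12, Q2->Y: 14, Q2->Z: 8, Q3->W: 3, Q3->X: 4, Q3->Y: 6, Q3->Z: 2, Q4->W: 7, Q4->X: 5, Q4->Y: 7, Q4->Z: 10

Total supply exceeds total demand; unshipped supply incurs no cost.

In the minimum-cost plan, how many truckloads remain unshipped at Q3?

Minimum-cost shipments:
  Q1->W: 70 × 2 = 140
  Q2->W: 95 × 4 = 380
  Q3->W: 5 × 3 = 15
  Q3->X: 15 × 4 = 60
  Q3->Y: 20 × 6 = 120
  Q3->Z: 35 × 2 = 70
  Q4->X: 15 × 5 = 75
Total cost = 860.
Q3 ships 75 of its 75, leaving 0.

0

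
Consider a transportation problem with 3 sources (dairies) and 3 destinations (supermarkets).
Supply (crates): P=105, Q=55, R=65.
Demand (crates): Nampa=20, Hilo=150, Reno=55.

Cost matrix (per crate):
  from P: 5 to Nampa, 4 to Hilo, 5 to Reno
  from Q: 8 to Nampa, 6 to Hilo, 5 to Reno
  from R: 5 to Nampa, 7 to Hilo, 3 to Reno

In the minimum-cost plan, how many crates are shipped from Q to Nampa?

0

The minimum-cost plan:
  P->Hilo: 105 × 4 = 420
  Q->Hilo: 45 × 6 = 270
  Q->Reno: 10 × 5 = 50
  R->Nampa: 20 × 5 = 100
  R->Reno: 45 × 3 = 135
Total cost = 975.
The route Q→Nampa is not used.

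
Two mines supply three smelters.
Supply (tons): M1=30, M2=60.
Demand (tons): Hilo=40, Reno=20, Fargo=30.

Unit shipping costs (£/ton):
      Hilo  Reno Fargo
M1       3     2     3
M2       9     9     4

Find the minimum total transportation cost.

460

An optimal shipping plan:
  M1->Hilo: 10 × £3 = £30
  M1->Reno: 20 × £2 = £40
  M2->Hilo: 30 × £9 = £270
  M2->Fargo: 30 × £4 = £120
Total = 30 + 40 + 270 + 120 = £460.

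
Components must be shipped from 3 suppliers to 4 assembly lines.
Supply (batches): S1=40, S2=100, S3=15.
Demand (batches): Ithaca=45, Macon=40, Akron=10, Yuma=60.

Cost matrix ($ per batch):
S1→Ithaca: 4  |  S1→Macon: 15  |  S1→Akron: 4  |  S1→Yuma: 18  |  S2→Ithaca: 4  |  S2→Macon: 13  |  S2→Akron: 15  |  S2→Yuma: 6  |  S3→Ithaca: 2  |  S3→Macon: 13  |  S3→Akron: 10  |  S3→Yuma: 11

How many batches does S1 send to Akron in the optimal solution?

10

Optimal shipments:
  S1–Ithaca: 30 batches
  S1–Akron: 10 batches
  S2–Macon: 40 batches
  S2–Yuma: 60 batches
  S3–Ithaca: 15 batches
Total cost = $1070.
So S1→Akron carries 10 batches.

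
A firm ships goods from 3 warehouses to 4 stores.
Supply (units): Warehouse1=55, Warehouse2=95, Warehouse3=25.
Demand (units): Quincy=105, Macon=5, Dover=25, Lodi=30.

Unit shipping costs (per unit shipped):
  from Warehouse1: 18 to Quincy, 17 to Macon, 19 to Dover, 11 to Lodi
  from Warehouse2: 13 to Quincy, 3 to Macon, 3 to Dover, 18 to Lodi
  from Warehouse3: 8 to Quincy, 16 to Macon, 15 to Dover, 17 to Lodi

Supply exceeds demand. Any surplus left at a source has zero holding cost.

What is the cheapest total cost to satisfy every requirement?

1735

Optimal allocation:
  Warehouse1->Quincy: 15 × 18 = 270
  Warehouse1->Lodi: 30 × 11 = 330
  Warehouse2->Quincy: 65 × 13 = 845
  Warehouse2->Macon: 5 × 3 = 15
  Warehouse2->Dover: 25 × 3 = 75
  Warehouse3->Quincy: 25 × 8 = 200
Total = 270 + 330 + 845 + 15 + 75 + 200 = 1735.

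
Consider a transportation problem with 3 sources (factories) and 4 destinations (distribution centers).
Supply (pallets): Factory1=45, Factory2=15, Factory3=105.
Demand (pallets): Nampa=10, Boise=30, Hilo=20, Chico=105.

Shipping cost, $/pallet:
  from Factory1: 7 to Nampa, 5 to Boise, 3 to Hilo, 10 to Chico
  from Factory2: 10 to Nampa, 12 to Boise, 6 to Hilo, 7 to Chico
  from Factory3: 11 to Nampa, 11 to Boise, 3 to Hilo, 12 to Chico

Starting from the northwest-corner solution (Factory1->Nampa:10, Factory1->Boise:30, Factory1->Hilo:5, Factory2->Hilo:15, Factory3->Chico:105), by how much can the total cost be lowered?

Current plan cost = 10·7 + 30·5 + 5·3 + 15·6 + 105·12 = $1585.
Optimal plan:
  Factory1 to Nampa: 10 × $7 = $70
  Factory1 to Boise: 30 × $5 = $150
  Factory1 to Chico: 5 × $10 = $50
  Factory2 to Chico: 15 × $7 = $105
  Factory3 to Hilo: 20 × $3 = $60
  Factory3 to Chico: 85 × $12 = $1020
Optimal cost = $1455.
Saving = 1585 − 1455 = $130.

130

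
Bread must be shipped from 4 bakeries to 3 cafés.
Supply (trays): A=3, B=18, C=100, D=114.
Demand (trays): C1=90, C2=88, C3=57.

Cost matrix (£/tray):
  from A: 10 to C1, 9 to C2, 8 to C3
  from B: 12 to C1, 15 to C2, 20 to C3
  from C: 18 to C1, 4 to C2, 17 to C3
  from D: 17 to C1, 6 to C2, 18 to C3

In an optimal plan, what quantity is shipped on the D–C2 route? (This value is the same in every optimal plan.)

0

Solving gives:
  A->C3: 3 × £8 = £24
  B->C1: 18 × £12 = £216
  C->C2: 88 × £4 = £352
  C->C3: 12 × £17 = £204
  D->C1: 72 × £17 = £1224
  D->C3: 42 × £18 = £756
Total cost = £2776.
The route D→C2 is not used.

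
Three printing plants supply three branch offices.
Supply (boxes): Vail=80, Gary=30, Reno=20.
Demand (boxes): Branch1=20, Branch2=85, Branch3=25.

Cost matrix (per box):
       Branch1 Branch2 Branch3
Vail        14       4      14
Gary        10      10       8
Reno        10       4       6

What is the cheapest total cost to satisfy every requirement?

A cheapest plan:
  Vail->Branch2: 80 × 4 = 320
  Gary->Branch1: 20 × 10 = 200
  Gary->Branch3: 10 × 8 = 80
  Reno->Branch2: 5 × 4 = 20
  Reno->Branch3: 15 × 6 = 90
Total = 320 + 200 + 80 + 20 + 90 = 710.
(Supply check: Vail ships 80; Gary ships 30; Reno ships 20.)

710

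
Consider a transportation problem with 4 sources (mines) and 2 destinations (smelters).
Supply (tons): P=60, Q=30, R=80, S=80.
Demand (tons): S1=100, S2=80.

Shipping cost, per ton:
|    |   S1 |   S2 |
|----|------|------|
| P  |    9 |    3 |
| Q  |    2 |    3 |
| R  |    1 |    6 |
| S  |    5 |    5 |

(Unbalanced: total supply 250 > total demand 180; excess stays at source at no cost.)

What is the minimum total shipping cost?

380

One minimum-cost allocation:
  P->S2: 60 × 3 = 180
  Q->S1: 20 × 2 = 40
  Q->S2: 10 × 3 = 30
  R->S1: 80 × 1 = 80
  S->S2: 10 × 5 = 50
Total = 180 + 40 + 30 + 80 + 50 = 380.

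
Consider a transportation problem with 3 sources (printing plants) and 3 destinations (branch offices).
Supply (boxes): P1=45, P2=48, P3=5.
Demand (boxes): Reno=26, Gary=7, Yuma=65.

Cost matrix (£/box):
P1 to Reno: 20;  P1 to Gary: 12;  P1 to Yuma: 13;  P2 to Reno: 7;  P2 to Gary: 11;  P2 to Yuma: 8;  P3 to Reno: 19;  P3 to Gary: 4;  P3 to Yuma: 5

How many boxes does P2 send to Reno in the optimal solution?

26

Optimal shipments:
  P1→Gary: 2 × £12 = £24
  P1→Yuma: 43 × £13 = £559
  P2→Reno: 26 × £7 = £182
  P2→Yuma: 22 × £8 = £176
  P3→Gary: 5 × £4 = £20
Total cost = £961.
So P2→Reno carries 26 boxes.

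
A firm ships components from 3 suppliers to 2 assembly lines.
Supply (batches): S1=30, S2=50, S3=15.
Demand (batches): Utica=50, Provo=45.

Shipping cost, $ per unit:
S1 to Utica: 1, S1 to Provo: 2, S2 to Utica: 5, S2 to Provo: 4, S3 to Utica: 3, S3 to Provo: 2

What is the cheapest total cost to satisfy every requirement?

One minimum-cost allocation:
  S1–Utica: 30 batches
  S2–Utica: 5 batches
  S2–Provo: 45 batches
  S3–Utica: 15 batches
Total cost = $280.

280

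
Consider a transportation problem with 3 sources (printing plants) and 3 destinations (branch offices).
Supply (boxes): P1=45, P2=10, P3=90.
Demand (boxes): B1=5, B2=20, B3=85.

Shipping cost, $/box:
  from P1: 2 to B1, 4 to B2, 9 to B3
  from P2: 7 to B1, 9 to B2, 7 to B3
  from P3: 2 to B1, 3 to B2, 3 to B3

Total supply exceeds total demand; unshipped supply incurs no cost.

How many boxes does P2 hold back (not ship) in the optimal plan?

10

An optimal plan:
  P1→B1: 5 × $2 = $10
  P1→B2: 15 × $4 = $60
  P3→B2: 5 × $3 = $15
  P3→B3: 85 × $3 = $255
Total cost = $340.
P2 ships 0 of its 10, leaving 10.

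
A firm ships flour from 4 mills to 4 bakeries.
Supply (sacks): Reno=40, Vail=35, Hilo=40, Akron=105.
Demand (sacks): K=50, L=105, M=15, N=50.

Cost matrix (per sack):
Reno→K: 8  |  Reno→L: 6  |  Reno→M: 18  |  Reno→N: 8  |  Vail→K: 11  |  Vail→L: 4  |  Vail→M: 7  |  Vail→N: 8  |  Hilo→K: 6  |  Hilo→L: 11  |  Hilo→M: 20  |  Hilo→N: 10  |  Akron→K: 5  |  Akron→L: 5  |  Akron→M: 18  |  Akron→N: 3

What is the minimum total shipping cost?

1090

An optimal shipping plan:
  Reno->L: 40 × 6 = 240
  Vail->L: 20 × 4 = 80
  Vail->M: 15 × 7 = 105
  Hilo->K: 40 × 6 = 240
  Akron->K: 10 × 5 = 50
  Akron->L: 45 × 5 = 225
  Akron->N: 50 × 3 = 150
Total = 240 + 80 + 105 + 240 + 50 + 225 + 150 = 1090.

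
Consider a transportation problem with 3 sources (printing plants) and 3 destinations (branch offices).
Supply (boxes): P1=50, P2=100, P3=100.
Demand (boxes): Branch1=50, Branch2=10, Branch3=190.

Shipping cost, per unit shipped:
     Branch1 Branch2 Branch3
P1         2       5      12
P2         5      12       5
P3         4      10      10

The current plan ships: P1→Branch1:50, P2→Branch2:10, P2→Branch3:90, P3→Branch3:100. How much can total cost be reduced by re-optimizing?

Current plan cost = 50·2 + 10·12 + 90·5 + 100·10 = 1670.
Optimal plan:
  P1–Branch1: 40 boxes
  P1–Branch2: 10 boxes
  P2–Branch3: 100 boxes
  P3–Branch1: 10 boxes
  P3–Branch3: 90 boxes
Optimal cost = 1570.
Saving = 1670 − 1570 = 100.

100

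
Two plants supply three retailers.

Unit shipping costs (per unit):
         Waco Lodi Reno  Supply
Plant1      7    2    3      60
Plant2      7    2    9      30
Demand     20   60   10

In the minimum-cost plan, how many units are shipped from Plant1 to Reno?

10

Solving gives:
  Plant1 to Waco: 20 × 7 = 140
  Plant1 to Lodi: 30 × 2 = 60
  Plant1 to Reno: 10 × 3 = 30
  Plant2 to Lodi: 30 × 2 = 60
Total cost = 290.
So Plant1→Reno carries 10 units.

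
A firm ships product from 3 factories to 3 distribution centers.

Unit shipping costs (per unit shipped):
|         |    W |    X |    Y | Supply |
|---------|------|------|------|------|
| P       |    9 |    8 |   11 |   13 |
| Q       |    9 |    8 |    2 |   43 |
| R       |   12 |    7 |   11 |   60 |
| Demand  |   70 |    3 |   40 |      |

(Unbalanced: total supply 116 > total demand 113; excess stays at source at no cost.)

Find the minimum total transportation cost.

One minimum-cost allocation:
  P–W: 13 × 9 = 117
  Q–W: 3 × 9 = 27
  Q–Y: 40 × 2 = 80
  R–W: 54 × 12 = 648
  R–X: 3 × 7 = 21
Total = 117 + 27 + 80 + 648 + 21 = 893.
(Supply check: P ships 13; Q ships 43; R ships 57.)

893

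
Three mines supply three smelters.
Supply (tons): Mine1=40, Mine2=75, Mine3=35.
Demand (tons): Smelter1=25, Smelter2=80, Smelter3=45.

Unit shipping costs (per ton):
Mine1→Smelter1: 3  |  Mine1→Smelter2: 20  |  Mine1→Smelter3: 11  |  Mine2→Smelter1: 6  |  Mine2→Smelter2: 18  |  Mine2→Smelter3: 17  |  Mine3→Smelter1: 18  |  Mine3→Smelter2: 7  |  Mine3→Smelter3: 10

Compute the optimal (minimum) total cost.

An optimal shipping plan:
  Mine1–Smelter3: 40 × 11 = 440
  Mine2–Smelter1: 25 × 6 = 150
  Mine2–Smelter2: 45 × 18 = 810
  Mine2–Smelter3: 5 × 17 = 85
  Mine3–Smelter2: 35 × 7 = 245
Total = 440 + 150 + 810 + 85 + 245 = 1730.
(Supply check: Mine1 ships 40; Mine2 ships 75; Mine3 ships 35.)

1730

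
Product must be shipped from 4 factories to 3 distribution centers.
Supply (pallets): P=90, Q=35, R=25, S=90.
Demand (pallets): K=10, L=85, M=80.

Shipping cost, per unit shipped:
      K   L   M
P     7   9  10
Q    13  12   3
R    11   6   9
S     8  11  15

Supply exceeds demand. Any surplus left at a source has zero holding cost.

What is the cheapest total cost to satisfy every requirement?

Optimal allocation:
  P→L: 45 × 9 = 405
  P→M: 45 × 10 = 450
  Q→M: 35 × 3 = 105
  R→L: 25 × 6 = 150
  S→K: 10 × 8 = 80
  S→L: 15 × 11 = 165
Total = 405 + 450 + 105 + 150 + 80 + 165 = 1355.
(Supply check: P ships 90; Q ships 35; R ships 25; S ships 25.)

1355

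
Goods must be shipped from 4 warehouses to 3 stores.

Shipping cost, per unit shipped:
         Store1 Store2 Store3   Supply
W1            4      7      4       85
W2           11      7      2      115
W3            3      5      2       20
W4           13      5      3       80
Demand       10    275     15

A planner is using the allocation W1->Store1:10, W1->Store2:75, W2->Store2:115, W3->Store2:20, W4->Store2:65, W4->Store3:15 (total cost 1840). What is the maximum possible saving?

Current plan cost = 10·4 + 75·7 + 115·7 + 20·5 + 65·5 + 15·3 = 1840.
Optimal plan:
  W1–Store1: 10 units
  W1–Store2: 75 units
  W2–Store2: 100 units
  W2–Store3: 15 units
  W3–Store2: 20 units
  W4–Store2: 80 units
Optimal cost = 1795.
Saving = 1840 − 1795 = 45.

45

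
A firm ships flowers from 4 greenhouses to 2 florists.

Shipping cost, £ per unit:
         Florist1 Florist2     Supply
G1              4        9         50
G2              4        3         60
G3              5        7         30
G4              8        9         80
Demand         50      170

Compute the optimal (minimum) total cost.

1310

A cheapest plan:
  G1→Florist1: 50 × £4 = £200
  G2→Florist2: 60 × £3 = £180
  G3→Florist2: 30 × £7 = £210
  G4→Florist2: 80 × £9 = £720
Total = 200 + 180 + 210 + 720 = £1310.
(Supply check: G1 ships 50; G2 ships 60; G3 ships 30; G4 ships 80.)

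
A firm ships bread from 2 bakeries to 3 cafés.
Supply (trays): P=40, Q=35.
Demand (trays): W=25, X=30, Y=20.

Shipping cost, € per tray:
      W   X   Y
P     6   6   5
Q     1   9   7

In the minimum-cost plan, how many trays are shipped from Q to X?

Optimal shipments:
  P->X: 30 × €6 = €180
  P->Y: 10 × €5 = €50
  Q->W: 25 × €1 = €25
  Q->Y: 10 × €7 = €70
Total cost = €325.
The route Q→X is not used.

0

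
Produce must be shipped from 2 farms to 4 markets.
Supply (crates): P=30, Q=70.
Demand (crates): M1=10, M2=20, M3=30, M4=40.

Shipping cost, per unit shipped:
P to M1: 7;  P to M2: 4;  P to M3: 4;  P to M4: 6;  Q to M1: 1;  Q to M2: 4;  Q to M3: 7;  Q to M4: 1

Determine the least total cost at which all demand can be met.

Optimal allocation:
  P to M3: 30 × 4 = 120
  Q to M1: 10 × 1 = 10
  Q to M2: 20 × 4 = 80
  Q to M4: 40 × 1 = 40
Total = 120 + 10 + 80 + 40 = 250.

250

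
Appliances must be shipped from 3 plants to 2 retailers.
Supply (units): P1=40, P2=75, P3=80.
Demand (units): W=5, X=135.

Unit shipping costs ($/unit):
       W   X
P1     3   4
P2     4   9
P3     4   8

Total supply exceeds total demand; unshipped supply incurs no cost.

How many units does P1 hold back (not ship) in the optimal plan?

0

Minimum-cost shipments:
  P1→X: 40 units
  P2→W: 5 units
  P2→X: 15 units
  P3→X: 80 units
Total cost = $955.
P1 ships 40 of its 40, leaving 0.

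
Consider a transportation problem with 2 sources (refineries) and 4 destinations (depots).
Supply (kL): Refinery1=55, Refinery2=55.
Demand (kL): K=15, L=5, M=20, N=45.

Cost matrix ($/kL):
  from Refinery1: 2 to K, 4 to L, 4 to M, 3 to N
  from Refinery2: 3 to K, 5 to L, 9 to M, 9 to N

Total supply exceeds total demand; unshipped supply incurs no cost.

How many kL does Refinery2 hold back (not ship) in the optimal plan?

An optimal plan:
  Refinery1→M: 10 × $4 = $40
  Refinery1→N: 45 × $3 = $135
  Refinery2→K: 15 × $3 = $45
  Refinery2→L: 5 × $5 = $25
  Refinery2→M: 10 × $9 = $90
Total cost = $335.
Refinery2 ships 30 of its 55, leaving 25.

25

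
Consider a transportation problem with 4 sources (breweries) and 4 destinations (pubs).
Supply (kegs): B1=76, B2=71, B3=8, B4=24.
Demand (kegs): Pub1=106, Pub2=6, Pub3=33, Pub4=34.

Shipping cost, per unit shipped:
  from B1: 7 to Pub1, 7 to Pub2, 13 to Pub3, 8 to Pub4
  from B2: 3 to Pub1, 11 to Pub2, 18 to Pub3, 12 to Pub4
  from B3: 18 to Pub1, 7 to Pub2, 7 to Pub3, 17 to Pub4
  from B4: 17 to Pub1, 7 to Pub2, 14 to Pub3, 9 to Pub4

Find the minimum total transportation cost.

1171

An optimal shipping plan:
  B1→Pub1: 35 × 7 = 245
  B1→Pub3: 7 × 13 = 91
  B1→Pub4: 34 × 8 = 272
  B2→Pub1: 71 × 3 = 213
  B3→Pub3: 8 × 7 = 56
  B4→Pub2: 6 × 7 = 42
  B4→Pub3: 18 × 14 = 252
Total = 245 + 91 + 272 + 213 + 56 + 42 + 252 = 1171.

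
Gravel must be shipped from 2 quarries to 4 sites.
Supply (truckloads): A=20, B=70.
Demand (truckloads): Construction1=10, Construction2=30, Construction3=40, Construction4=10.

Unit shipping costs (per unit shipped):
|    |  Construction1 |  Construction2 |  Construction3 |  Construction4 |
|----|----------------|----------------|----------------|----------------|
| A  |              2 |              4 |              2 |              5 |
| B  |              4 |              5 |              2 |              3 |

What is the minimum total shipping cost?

A cheapest plan:
  A to Construction1: 10 × 2 = 20
  A to Construction2: 10 × 4 = 40
  B to Construction2: 20 × 5 = 100
  B to Construction3: 40 × 2 = 80
  B to Construction4: 10 × 3 = 30
Total = 20 + 40 + 100 + 80 + 30 = 270.

270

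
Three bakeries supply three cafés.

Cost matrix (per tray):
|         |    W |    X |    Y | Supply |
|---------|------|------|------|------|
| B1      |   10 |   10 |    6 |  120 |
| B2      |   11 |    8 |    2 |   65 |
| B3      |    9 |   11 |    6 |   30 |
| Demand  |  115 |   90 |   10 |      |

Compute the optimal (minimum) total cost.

One minimum-cost allocation:
  B1→W: 85 trays
  B1→X: 35 trays
  B2→X: 55 trays
  B2→Y: 10 trays
  B3→W: 30 trays
Total cost = 1930.
(Supply check: B1 ships 120; B2 ships 65; B3 ships 30.)

1930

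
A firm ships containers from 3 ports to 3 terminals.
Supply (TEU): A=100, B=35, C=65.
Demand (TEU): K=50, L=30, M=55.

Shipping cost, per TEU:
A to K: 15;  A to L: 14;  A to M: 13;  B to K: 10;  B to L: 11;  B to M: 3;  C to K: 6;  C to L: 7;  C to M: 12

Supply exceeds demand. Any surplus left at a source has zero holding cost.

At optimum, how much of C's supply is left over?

An optimal plan:
  A–L: 15 × 14 = 210
  A–M: 20 × 13 = 260
  B–M: 35 × 3 = 105
  C–K: 50 × 6 = 300
  C–L: 15 × 7 = 105
Total cost = 980.
C ships 65 of its 65, leaving 0.

0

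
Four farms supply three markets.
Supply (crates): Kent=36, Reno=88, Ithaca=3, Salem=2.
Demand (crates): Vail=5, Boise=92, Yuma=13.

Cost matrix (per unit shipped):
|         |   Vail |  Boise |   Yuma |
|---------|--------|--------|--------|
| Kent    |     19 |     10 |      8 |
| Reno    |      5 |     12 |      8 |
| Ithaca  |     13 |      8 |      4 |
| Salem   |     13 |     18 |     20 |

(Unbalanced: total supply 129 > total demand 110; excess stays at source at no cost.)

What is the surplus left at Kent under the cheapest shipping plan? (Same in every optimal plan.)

0

Minimum-cost shipments:
  Kent→Boise: 36 × 10 = 360
  Reno→Vail: 5 × 5 = 25
  Reno→Boise: 56 × 12 = 672
  Reno→Yuma: 10 × 8 = 80
  Ithaca→Yuma: 3 × 4 = 12
Total cost = 1149.
Kent ships 36 of its 36, leaving 0.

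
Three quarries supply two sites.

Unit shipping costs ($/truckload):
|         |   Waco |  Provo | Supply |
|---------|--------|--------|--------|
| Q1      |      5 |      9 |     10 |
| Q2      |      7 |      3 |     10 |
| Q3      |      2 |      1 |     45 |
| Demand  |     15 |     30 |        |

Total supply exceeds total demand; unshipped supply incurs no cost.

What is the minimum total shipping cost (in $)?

Optimal allocation:
  Q3->Waco: 15 truckloads
  Q3->Provo: 30 truckloads
Total cost = $60.

60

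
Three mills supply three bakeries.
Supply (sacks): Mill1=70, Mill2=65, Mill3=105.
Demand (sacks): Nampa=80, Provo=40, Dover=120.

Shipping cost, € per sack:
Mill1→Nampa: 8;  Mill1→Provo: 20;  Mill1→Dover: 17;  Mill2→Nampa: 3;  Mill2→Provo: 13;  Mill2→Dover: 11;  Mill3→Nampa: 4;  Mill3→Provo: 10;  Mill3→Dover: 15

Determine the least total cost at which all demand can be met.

One minimum-cost allocation:
  Mill1->Nampa: 15 × €8 = €120
  Mill1->Dover: 55 × €17 = €935
  Mill2->Dover: 65 × €11 = €715
  Mill3->Nampa: 65 × €4 = €260
  Mill3->Provo: 40 × €10 = €400
Total = 120 + 935 + 715 + 260 + 400 = €2430.

2430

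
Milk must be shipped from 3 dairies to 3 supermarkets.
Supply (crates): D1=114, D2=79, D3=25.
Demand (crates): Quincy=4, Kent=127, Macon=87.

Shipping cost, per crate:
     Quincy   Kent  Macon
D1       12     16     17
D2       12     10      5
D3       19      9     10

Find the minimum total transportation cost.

A cheapest plan:
  D1–Quincy: 4 × 12 = 48
  D1–Kent: 102 × 16 = 1632
  D1–Macon: 8 × 17 = 136
  D2–Macon: 79 × 5 = 395
  D3–Kent: 25 × 9 = 225
Total = 48 + 1632 + 136 + 395 + 225 = 2436.
(Supply check: D1 ships 114; D2 ships 79; D3 ships 25.)

2436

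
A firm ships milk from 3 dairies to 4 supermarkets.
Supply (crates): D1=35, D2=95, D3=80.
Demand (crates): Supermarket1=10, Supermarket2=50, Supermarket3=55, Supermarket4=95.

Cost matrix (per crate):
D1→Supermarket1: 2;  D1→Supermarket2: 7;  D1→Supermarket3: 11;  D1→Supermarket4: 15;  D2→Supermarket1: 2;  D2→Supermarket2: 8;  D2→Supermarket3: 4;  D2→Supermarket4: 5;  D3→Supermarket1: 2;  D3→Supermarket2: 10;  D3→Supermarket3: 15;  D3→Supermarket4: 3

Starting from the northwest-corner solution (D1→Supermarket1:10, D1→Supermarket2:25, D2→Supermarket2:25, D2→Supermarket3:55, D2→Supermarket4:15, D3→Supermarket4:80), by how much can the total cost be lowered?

Current plan cost = 10·2 + 25·7 + 25·8 + 55·4 + 15·5 + 80·3 = 930.
Optimal plan:
  D1->Supermarket2: 35 × 7 = 245
  D2->Supermarket1: 10 × 2 = 20
  D2->Supermarket2: 15 × 8 = 120
  D2->Supermarket3: 55 × 4 = 220
  D2->Supermarket4: 15 × 5 = 75
  D3->Supermarket4: 80 × 3 = 240
Optimal cost = 920.
Saving = 930 − 920 = 10.

10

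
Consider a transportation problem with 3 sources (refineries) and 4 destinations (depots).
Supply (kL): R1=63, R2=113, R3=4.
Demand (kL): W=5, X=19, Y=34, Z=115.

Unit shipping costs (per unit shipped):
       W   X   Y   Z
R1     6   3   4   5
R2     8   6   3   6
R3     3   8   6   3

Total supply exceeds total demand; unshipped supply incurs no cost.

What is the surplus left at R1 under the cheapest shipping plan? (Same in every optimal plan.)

0

An optimal plan:
  R1–W: 1 × 6 = 6
  R1–X: 19 × 3 = 57
  R1–Z: 43 × 5 = 215
  R2–Y: 34 × 3 = 102
  R2–Z: 72 × 6 = 432
  R3–W: 4 × 3 = 12
Total cost = 824.
R1 ships 63 of its 63, leaving 0.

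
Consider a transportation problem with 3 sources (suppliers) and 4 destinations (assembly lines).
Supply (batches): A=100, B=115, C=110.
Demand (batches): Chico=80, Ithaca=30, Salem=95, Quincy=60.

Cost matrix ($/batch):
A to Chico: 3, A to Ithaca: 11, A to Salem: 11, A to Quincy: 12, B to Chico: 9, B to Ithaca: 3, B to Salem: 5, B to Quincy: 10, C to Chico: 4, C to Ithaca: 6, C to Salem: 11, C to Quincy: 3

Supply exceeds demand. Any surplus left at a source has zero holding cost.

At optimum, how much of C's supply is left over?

Minimum-cost shipments:
  A->Chico: 80 × $3 = $240
  B->Ithaca: 20 × $3 = $60
  B->Salem: 95 × $5 = $475
  C->Ithaca: 10 × $6 = $60
  C->Quincy: 60 × $3 = $180
Total cost = $1015.
C ships 70 of its 110, leaving 40.

40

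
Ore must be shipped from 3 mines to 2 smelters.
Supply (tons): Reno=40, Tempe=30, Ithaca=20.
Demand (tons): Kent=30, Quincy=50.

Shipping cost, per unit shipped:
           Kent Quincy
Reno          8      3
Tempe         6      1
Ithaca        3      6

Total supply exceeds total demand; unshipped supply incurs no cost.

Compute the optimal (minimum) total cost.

One minimum-cost allocation:
  Reno->Quincy: 30 × 3 = 90
  Tempe->Kent: 10 × 6 = 60
  Tempe->Quincy: 20 × 1 = 20
  Ithaca->Kent: 20 × 3 = 60
Total = 90 + 60 + 20 + 60 = 230.
(Supply check: Reno ships 30; Tempe ships 30; Ithaca ships 20.)

230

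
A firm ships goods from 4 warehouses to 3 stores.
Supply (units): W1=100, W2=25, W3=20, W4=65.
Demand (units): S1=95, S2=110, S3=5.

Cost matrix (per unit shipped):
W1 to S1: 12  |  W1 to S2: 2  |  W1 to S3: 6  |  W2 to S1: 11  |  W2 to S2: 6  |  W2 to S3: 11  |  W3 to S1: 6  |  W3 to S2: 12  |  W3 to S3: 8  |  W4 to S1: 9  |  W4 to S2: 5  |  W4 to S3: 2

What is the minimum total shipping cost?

1095

A cheapest plan:
  W1–S2: 100 × 2 = 200
  W2–S1: 15 × 11 = 165
  W2–S2: 10 × 6 = 60
  W3–S1: 20 × 6 = 120
  W4–S1: 60 × 9 = 540
  W4–S3: 5 × 2 = 10
Total = 200 + 165 + 60 + 120 + 540 + 10 = 1095.
(Supply check: W1 ships 100; W2 ships 25; W3 ships 20; W4 ships 65.)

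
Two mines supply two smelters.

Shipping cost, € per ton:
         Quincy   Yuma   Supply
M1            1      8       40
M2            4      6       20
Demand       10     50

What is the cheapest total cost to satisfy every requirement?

One minimum-cost allocation:
  M1→Quincy: 10 × €1 = €10
  M1→Yuma: 30 × €8 = €240
  M2→Yuma: 20 × €6 = €120
Total = 10 + 240 + 120 = €370.
(Supply check: M1 ships 40; M2 ships 20.)

370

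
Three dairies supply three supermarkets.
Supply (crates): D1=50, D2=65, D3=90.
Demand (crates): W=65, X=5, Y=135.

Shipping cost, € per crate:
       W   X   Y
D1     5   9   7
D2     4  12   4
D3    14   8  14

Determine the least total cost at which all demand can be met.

A cheapest plan:
  D1→W: 50 crates
  D2→Y: 65 crates
  D3→W: 15 crates
  D3→X: 5 crates
  D3→Y: 70 crates
Total cost = €1740.

1740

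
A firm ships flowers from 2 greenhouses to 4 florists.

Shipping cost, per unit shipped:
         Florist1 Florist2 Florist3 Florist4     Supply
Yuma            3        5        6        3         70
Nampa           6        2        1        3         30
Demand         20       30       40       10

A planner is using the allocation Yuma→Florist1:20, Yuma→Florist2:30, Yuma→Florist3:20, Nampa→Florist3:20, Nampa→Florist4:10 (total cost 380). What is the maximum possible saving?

50

Current plan cost = 20·3 + 30·5 + 20·6 + 20·1 + 10·3 = 380.
Optimal plan:
  Yuma->Florist1: 20 × 3 = 60
  Yuma->Florist2: 30 × 5 = 150
  Yuma->Florist3: 10 × 6 = 60
  Yuma->Florist4: 10 × 3 = 30
  Nampa->Florist3: 30 × 1 = 30
Optimal cost = 330.
Saving = 380 − 330 = 50.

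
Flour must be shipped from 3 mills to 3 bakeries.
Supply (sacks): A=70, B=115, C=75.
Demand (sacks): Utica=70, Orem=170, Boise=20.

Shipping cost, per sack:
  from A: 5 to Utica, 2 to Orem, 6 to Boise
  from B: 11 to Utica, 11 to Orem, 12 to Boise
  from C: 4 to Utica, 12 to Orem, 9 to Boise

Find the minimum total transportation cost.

1745

An optimal shipping plan:
  A to Orem: 70 sacks
  B to Orem: 100 sacks
  B to Boise: 15 sacks
  C to Utica: 70 sacks
  C to Boise: 5 sacks
Total cost = 1745.
(Supply check: A ships 70; B ships 115; C ships 75.)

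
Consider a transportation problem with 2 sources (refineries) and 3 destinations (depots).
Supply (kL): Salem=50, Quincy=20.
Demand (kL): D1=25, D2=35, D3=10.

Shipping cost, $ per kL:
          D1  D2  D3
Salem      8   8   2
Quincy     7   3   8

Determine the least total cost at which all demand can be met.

An optimal shipping plan:
  Salem–D1: 25 × $8 = $200
  Salem–D2: 15 × $8 = $120
  Salem–D3: 10 × $2 = $20
  Quincy–D2: 20 × $3 = $60
Total = 200 + 120 + 20 + 60 = $400.

400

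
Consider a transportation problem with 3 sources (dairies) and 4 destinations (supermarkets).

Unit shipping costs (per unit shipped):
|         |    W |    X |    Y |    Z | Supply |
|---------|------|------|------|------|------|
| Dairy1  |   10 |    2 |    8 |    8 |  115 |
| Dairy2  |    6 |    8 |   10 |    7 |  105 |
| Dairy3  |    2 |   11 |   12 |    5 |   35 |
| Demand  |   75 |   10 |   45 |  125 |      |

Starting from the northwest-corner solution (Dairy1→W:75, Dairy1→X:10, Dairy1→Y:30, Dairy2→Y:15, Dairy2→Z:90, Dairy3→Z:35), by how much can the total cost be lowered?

Current plan cost = 75·10 + 10·2 + 30·8 + 15·10 + 90·7 + 35·5 = 1965.
Optimal plan:
  Dairy1→X: 10 × 2 = 20
  Dairy1→Y: 45 × 8 = 360
  Dairy1→Z: 60 × 8 = 480
  Dairy2→W: 40 × 6 = 240
  Dairy2→Z: 65 × 7 = 455
  Dairy3→W: 35 × 2 = 70
Optimal cost = 1625.
Saving = 1965 − 1625 = 340.

340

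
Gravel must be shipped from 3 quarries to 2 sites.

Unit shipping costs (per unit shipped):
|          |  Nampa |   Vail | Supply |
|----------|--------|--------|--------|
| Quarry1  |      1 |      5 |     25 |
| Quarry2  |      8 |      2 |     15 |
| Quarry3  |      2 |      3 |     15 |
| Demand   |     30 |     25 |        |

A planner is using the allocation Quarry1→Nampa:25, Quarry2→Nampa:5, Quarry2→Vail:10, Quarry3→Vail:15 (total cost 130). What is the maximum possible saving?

35

Current plan cost = 25·1 + 5·8 + 10·2 + 15·3 = 130.
Optimal plan:
  Quarry1–Nampa: 25 × 1 = 25
  Quarry2–Vail: 15 × 2 = 30
  Quarry3–Nampa: 5 × 2 = 10
  Quarry3–Vail: 10 × 3 = 30
Optimal cost = 95.
Saving = 130 − 95 = 35.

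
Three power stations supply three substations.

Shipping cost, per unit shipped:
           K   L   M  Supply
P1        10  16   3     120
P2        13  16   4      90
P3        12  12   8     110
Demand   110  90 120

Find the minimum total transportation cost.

Optimal allocation:
  P1->K: 90 × 10 = 900
  P1->M: 30 × 3 = 90
  P2->M: 90 × 4 = 360
  P3->K: 20 × 12 = 240
  P3->L: 90 × 12 = 1080
Total = 900 + 90 + 360 + 240 + 1080 = 2670.
(Supply check: P1 ships 120; P2 ships 90; P3 ships 110.)

2670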